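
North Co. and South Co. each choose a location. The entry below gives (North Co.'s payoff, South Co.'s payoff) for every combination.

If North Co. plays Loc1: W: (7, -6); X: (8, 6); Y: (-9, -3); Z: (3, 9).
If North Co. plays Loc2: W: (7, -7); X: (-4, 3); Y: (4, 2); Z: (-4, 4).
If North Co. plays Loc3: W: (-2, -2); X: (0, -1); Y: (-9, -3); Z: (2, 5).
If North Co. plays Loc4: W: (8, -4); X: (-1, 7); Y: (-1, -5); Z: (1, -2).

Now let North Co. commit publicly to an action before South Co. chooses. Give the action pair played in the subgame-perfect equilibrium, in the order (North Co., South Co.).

Backward induction with North Co. moving first.
- Loc1 → South Co. plays Z (best of -6, 6, -3, 9); North Co. gets 3.
- Loc2 → South Co. plays Z (best of -7, 3, 2, 4); North Co. gets -4.
- Loc3 → South Co. plays Z (best of -2, -1, -3, 5); North Co. gets 2.
- Loc4 → South Co. plays X (best of -4, 7, -5, -2); North Co. gets -1.
North Co.'s induced payoffs are 3, -4, 2, -1, so North Co. commits to Loc1. Subgame-perfect outcome: (Loc1, Z) with payoffs (3, 9).

(Loc1, Z)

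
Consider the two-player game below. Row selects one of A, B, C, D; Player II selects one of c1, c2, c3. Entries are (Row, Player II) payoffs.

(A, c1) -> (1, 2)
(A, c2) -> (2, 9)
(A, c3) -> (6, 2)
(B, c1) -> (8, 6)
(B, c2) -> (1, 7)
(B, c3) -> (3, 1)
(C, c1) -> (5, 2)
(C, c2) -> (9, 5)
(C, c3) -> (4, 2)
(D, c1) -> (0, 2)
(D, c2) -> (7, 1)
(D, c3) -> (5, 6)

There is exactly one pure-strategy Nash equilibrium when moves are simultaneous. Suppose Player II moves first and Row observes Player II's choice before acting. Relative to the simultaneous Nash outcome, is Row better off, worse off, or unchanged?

Backward induction with Player II moving first.
- c1: Row compares 1, 8, 5, 0 and picks B; Player II would get 6.
- c2: Row compares 2, 1, 9, 7 and picks C; Player II would get 5.
- c3: Row compares 6, 3, 4, 5 and picks A; Player II would get 2.
Maximizing over 6, 5, 2, Player II chooses c1. Subgame-perfect outcome: (B, c1) with payoffs (8, 6).
Now find the simultaneous Nash equilibrium.
Row's best replies: c1→B; c2→C; c3→A.
Player II's best replies: A→c2; B→c2; C→c2; D→c3.
The unique mutual best reply is (C, c2), giving (9, 5).
Row earns 8 sequentially versus 9 at the Nash outcome: worse off.

worse off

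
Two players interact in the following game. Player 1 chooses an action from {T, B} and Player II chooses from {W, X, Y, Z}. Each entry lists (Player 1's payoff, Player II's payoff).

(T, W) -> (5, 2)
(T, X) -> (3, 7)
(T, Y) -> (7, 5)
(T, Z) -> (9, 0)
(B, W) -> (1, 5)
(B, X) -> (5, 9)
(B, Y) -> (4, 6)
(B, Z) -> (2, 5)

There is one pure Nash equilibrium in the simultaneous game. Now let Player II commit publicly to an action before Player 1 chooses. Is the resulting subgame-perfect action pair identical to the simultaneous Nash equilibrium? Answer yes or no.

yes

Player 1 best-responds to each possible Player II move:
- W: BR = T, leader payoff 2.
- X: BR = B, leader payoff 9.
- Y: BR = T, leader payoff 5.
- Z: BR = T, leader payoff 0.
Player II's induced payoffs are 2, 9, 5, 0, so Player II commits to X. Subgame-perfect outcome: (B, X) with payoffs (5, 9).
Now find the simultaneous Nash equilibrium.
Player 1's best replies: W→T; X→B; Y→T; Z→T.
Player II's best replies: T→X; B→X.
Only (B, X) has each player best-responding; Nash payoffs (5, 9).
Sequential outcome (B, X) coincides with the Nash profile (B, X).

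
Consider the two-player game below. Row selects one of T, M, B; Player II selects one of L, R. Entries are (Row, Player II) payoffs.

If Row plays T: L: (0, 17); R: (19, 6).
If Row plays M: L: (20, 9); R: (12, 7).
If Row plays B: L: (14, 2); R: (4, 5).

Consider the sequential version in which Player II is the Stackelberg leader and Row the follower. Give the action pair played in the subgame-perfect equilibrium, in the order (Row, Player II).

(M, L)

Solve by backward induction (Player II leads).
- L: BR = M, leader payoff 9.
- R: BR = T, leader payoff 6.
Player II's induced payoffs are 9, 6, so Player II commits to L. Subgame-perfect outcome: (M, L) with payoffs (20, 9).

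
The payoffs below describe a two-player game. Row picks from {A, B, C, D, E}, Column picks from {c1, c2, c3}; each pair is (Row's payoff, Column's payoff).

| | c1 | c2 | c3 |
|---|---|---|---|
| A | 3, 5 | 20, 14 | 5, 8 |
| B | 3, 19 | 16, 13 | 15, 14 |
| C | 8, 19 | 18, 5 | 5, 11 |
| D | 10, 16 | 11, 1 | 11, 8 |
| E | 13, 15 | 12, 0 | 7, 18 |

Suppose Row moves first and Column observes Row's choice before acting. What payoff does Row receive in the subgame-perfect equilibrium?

Work backward from Column's decision.
- A: BR = c2, leader payoff 20.
- B: BR = c1, leader payoff 3.
- C: BR = c1, leader payoff 8.
- D: BR = c1, leader payoff 10.
- E: BR = c3, leader payoff 7.
Row's induced payoffs are 20, 3, 8, 10, 7, so Row commits to A. Subgame-perfect outcome: (A, c2) with payoffs (20, 14).

20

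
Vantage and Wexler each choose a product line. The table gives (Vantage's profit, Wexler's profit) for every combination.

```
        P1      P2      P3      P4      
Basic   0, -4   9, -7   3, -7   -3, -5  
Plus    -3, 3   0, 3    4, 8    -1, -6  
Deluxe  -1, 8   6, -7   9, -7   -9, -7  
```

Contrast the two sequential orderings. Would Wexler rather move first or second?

If Vantage leads: Wexler's best replies are Basic→P1, Plus→P3, Deluxe→P1; Vantage's induced payoffs 0, 4, -1; outcome (Plus, P3), payoffs (4, 8).
If Wexler leads: Vantage's best replies are P1→Basic, P2→Basic, P3→Deluxe, P4→Plus; Wexler's induced payoffs -4, -7, -7, -6; outcome (Basic, P1), payoffs (0, -4).
Wexler gets -4 moving first and 8 moving second, so Wexler prefers to move second.

second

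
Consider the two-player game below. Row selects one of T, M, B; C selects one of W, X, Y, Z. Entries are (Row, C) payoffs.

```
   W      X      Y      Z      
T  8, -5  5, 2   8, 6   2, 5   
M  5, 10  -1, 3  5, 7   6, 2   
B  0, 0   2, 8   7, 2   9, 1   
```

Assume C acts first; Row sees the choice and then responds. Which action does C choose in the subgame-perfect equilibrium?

Y

Row best-responds to each possible C move:
- W → Row plays T (best of 8, 5, 0); C gets -5.
- X → Row plays T (best of 5, -1, 2); C gets 2.
- Y → Row plays T (best of 8, 5, 7); C gets 6.
- Z → Row plays B (best of 2, 6, 9); C gets 1.
Among -5, 2, 6, 1, the best is 6 at Y. Subgame-perfect outcome: (T, Y) with payoffs (8, 6).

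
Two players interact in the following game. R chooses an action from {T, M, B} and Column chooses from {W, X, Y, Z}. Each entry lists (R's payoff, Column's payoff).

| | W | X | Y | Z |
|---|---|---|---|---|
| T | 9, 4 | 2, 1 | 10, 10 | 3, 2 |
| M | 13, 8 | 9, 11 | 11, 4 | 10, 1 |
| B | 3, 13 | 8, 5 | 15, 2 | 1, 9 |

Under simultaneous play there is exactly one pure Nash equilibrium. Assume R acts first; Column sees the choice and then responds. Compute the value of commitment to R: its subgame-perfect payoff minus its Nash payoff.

1

Solve by backward induction (R leads).
- T: Column compares 4, 1, 10, 2 and picks Y; R would get 10.
- M: Column compares 8, 11, 4, 1 and picks X; R would get 9.
- B: Column compares 13, 5, 2, 9 and picks W; R would get 3.
Among 10, 9, 3, the best is 10 at T. Subgame-perfect outcome: (T, Y) with payoffs (10, 10).
For the simultaneous game, intersect best replies.
R's best replies: W→M; X→M; Y→B; Z→M.
Column's best replies: T→Y; M→X; B→W.
Only (M, X) has each player best-responding; Nash payoffs (9, 11).
R's commitment gain: 10 − 9 = 1.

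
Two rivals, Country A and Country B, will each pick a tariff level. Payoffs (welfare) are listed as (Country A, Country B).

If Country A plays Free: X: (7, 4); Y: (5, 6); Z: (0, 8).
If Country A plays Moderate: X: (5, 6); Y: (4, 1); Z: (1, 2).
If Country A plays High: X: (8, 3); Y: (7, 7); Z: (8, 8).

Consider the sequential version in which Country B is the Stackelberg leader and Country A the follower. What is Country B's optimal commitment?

Z

Work backward from Country A's decision.
- X → Country A plays High (best of 7, 5, 8); Country B gets 3.
- Y → Country A plays High (best of 5, 4, 7); Country B gets 7.
- Z → Country A plays High (best of 0, 1, 8); Country B gets 8.
Among 3, 7, 8, the best is 8 at Z. Subgame-perfect outcome: (High, Z) with payoffs (8, 8).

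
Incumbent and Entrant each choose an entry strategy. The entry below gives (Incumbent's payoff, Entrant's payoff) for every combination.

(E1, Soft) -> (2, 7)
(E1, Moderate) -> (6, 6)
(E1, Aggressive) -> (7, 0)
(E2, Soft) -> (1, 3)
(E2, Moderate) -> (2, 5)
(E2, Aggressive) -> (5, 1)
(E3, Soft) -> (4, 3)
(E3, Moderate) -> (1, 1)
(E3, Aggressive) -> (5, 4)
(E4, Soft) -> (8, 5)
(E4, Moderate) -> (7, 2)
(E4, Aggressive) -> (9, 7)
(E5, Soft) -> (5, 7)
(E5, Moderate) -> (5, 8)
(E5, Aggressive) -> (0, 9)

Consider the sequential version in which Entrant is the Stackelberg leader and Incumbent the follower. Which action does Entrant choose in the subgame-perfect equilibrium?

Backward induction with Entrant moving first.
- Soft: Incumbent compares 2, 1, 4, 8, 5 and picks E4; Entrant would get 5.
- Moderate: Incumbent compares 6, 2, 1, 7, 5 and picks E4; Entrant would get 2.
- Aggressive: Incumbent compares 7, 5, 5, 9, 0 and picks E4; Entrant would get 7.
Entrant's induced payoffs are 5, 2, 7, so Entrant commits to Aggressive. Subgame-perfect outcome: (E4, Aggressive) with payoffs (9, 7).

Aggressive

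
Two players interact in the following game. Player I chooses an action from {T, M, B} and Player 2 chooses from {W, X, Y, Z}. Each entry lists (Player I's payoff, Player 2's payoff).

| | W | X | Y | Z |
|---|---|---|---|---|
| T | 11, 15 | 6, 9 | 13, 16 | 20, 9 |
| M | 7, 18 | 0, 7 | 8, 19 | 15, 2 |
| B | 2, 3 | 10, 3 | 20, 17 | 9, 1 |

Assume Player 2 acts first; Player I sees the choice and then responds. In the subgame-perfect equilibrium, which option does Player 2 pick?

Y

Backward induction with Player 2 moving first.
- W: BR = T, leader payoff 15.
- X: BR = B, leader payoff 3.
- Y: BR = B, leader payoff 17.
- Z: BR = T, leader payoff 9.
Maximizing over 15, 3, 17, 9, Player 2 chooses Y. Subgame-perfect outcome: (B, Y) with payoffs (20, 17).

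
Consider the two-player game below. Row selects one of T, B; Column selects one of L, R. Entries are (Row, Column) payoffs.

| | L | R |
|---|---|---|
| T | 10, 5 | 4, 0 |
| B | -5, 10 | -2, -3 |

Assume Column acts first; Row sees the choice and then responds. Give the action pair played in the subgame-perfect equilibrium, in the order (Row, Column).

(T, L)

Work backward from Row's decision.
- L: BR = T, leader payoff 5.
- R: BR = T, leader payoff 0.
Maximizing over 5, 0, Column chooses L. Subgame-perfect outcome: (T, L) with payoffs (10, 5).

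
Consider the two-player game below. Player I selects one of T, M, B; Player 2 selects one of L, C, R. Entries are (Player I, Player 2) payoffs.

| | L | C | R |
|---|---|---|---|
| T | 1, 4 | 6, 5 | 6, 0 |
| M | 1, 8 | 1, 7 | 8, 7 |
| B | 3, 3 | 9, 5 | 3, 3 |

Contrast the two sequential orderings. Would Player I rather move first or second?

If Player I leads: Player 2's best replies are T→C, M→L, B→C; Player I's induced payoffs 6, 1, 9; outcome (B, C), payoffs (9, 5).
If Player 2 leads: Player I's best replies are L→B, C→B, R→M; Player 2's induced payoffs 3, 5, 7; outcome (M, R), payoffs (8, 7).
Player I gets 9 moving first and 8 moving second, so Player I prefers to move first.

first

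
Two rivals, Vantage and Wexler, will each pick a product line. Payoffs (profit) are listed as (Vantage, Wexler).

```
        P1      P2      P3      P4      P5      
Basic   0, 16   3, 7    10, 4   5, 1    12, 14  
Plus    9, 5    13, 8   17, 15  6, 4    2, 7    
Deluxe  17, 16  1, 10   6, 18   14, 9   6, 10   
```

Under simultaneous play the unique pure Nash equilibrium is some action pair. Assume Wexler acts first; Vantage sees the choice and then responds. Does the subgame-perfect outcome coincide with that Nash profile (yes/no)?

Vantage best-responds to each possible Wexler move:
- P1 → Vantage plays Deluxe (best of 0, 9, 17); Wexler gets 16.
- P2 → Vantage plays Plus (best of 3, 13, 1); Wexler gets 8.
- P3 → Vantage plays Plus (best of 10, 17, 6); Wexler gets 15.
- P4 → Vantage plays Deluxe (best of 5, 6, 14); Wexler gets 9.
- P5 → Vantage plays Basic (best of 12, 2, 6); Wexler gets 14.
Wexler's induced payoffs are 16, 8, 15, 9, 14, so Wexler commits to P1. Subgame-perfect outcome: (Deluxe, P1) with payoffs (17, 16).
For the simultaneous game, intersect best replies.
Vantage's best replies: P1→Deluxe; P2→Plus; P3→Plus; P4→Deluxe; P5→Basic.
Wexler's best replies: Basic→P1; Plus→P3; Deluxe→P3.
The unique mutual best reply is (Plus, P3), giving (17, 15).
Sequential outcome (Deluxe, P1) differs from the Nash profile (Plus, P3).

no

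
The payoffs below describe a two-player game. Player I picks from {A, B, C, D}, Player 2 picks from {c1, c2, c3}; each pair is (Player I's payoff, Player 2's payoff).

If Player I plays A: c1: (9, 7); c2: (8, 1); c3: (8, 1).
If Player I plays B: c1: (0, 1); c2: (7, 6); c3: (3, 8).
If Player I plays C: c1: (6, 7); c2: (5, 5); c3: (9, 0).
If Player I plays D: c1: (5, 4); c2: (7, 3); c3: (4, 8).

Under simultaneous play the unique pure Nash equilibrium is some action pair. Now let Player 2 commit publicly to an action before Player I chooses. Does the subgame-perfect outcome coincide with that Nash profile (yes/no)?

Work backward from Player I's decision.
- c1: BR = A, leader payoff 7.
- c2: BR = A, leader payoff 1.
- c3: BR = C, leader payoff 0.
Maximizing over 7, 1, 0, Player 2 chooses c1. Subgame-perfect outcome: (A, c1) with payoffs (9, 7).
Now find the simultaneous Nash equilibrium.
Player I's best replies: c1→A; c2→A; c3→C.
Player 2's best replies: A→c1; B→c3; C→c1; D→c3.
The unique mutual best reply is (A, c1), giving (9, 7).
Sequential outcome (A, c1) coincides with the Nash profile (A, c1).

yes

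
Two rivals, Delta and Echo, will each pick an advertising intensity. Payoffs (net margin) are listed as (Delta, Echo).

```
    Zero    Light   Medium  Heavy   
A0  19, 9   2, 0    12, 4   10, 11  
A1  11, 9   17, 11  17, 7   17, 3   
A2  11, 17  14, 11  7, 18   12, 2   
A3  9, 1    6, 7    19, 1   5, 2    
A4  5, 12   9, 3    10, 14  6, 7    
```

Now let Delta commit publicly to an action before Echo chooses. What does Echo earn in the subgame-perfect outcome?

11

Solve by backward induction (Delta leads).
- A0: Echo compares 9, 0, 4, 11 and picks Heavy; Delta would get 10.
- A1: Echo compares 9, 11, 7, 3 and picks Light; Delta would get 17.
- A2: Echo compares 17, 11, 18, 2 and picks Medium; Delta would get 7.
- A3: Echo compares 1, 7, 1, 2 and picks Light; Delta would get 6.
- A4: Echo compares 12, 3, 14, 7 and picks Medium; Delta would get 10.
Among 10, 17, 7, 6, 10, the best is 17 at A1. Subgame-perfect outcome: (A1, Light) with payoffs (17, 11).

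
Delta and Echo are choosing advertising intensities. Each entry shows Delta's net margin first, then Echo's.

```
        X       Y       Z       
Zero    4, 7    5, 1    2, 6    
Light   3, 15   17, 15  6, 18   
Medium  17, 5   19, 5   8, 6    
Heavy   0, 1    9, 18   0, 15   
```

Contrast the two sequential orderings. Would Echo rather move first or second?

If Delta leads: Echo's best replies are Zero→X, Light→Z, Medium→Z, Heavy→Y; Delta's induced payoffs 4, 6, 8, 9; outcome (Heavy, Y), payoffs (9, 18).
If Echo leads: Delta's best replies are X→Medium, Y→Medium, Z→Medium; Echo's induced payoffs 5, 5, 6; outcome (Medium, Z), payoffs (8, 6).
Echo gets 6 moving first and 18 moving second, so Echo prefers to move second.

second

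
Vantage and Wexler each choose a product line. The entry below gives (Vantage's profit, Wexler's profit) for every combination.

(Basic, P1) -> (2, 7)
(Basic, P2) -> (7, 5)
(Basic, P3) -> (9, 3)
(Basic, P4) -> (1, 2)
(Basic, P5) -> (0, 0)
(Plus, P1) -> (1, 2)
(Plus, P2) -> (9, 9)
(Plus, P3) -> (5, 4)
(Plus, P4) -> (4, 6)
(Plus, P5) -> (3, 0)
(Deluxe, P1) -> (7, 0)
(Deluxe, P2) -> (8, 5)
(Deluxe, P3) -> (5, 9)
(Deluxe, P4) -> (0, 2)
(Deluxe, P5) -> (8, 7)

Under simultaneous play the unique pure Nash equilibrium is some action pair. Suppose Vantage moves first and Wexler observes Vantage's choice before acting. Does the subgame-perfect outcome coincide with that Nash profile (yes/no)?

Wexler best-responds to each possible Vantage move:
- Basic: BR = P1, leader payoff 2.
- Plus: BR = P2, leader payoff 9.
- Deluxe: BR = P3, leader payoff 5.
Maximizing over 2, 9, 5, Vantage chooses Plus. Subgame-perfect outcome: (Plus, P2) with payoffs (9, 9).
Now find the simultaneous Nash equilibrium.
Vantage's best replies: P1→Deluxe; P2→Plus; P3→Basic; P4→Plus; P5→Deluxe.
Wexler's best replies: Basic→P1; Plus→P2; Deluxe→P3.
Only (Plus, P2) has each player best-responding; Nash payoffs (9, 9).
Sequential outcome (Plus, P2) coincides with the Nash profile (Plus, P2).

yes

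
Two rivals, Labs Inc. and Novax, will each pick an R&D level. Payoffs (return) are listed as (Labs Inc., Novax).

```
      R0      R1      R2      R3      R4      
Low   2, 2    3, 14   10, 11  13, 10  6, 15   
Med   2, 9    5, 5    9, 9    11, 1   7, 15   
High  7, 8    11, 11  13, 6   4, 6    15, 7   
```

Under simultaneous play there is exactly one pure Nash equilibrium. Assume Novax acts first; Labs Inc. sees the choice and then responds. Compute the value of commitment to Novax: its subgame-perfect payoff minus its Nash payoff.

0

Labs Inc. best-responds to each possible Novax move:
- R0 → Labs Inc. plays High (best of 2, 2, 7); Novax gets 8.
- R1 → Labs Inc. plays High (best of 3, 5, 11); Novax gets 11.
- R2 → Labs Inc. plays High (best of 10, 9, 13); Novax gets 6.
- R3 → Labs Inc. plays Low (best of 13, 11, 4); Novax gets 10.
- R4 → Labs Inc. plays High (best of 6, 7, 15); Novax gets 7.
Novax's induced payoffs are 8, 11, 6, 10, 7, so Novax commits to R1. Subgame-perfect outcome: (High, R1) with payoffs (11, 11).
Under simultaneous play:
Labs Inc.'s best replies: R0→High; R1→High; R2→High; R3→Low; R4→High.
Novax's best replies: Low→R4; Med→R4; High→R1.
Only (High, R1) has each player best-responding; Nash payoffs (11, 11).
Novax's commitment gain: 11 − 11 = 0.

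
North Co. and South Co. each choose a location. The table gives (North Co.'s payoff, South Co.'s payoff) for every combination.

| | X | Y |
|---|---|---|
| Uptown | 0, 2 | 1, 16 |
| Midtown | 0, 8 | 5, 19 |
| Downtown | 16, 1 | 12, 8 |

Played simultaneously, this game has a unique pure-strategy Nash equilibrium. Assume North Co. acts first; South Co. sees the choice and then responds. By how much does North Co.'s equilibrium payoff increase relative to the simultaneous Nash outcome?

Backward induction with North Co. moving first.
- Uptown: BR = Y, leader payoff 1.
- Midtown: BR = Y, leader payoff 5.
- Downtown: BR = Y, leader payoff 12.
Maximizing over 1, 5, 12, North Co. chooses Downtown. Subgame-perfect outcome: (Downtown, Y) with payoffs (12, 8).
Now find the simultaneous Nash equilibrium.
North Co.'s best replies: X→Downtown; Y→Downtown.
South Co.'s best replies: Uptown→Y; Midtown→Y; Downtown→Y.
The unique mutual best reply is (Downtown, Y), giving (12, 8).
North Co.'s commitment gain: 12 − 12 = 0.

0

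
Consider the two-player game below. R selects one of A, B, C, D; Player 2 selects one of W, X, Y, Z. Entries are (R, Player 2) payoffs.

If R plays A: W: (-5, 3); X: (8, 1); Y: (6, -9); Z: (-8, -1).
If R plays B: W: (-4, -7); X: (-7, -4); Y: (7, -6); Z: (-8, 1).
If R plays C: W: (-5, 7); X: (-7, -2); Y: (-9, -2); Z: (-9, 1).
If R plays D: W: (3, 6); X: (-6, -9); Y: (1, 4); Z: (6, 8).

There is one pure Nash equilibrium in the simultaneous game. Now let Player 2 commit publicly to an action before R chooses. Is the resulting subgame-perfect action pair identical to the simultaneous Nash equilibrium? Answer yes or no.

yes

Work backward from R's decision.
- W → R plays D (best of -5, -4, -5, 3); Player 2 gets 6.
- X → R plays A (best of 8, -7, -7, -6); Player 2 gets 1.
- Y → R plays B (best of 6, 7, -9, 1); Player 2 gets -6.
- Z → R plays D (best of -8, -8, -9, 6); Player 2 gets 8.
Among 6, 1, -6, 8, the best is 8 at Z. Subgame-perfect outcome: (D, Z) with payoffs (6, 8).
For the simultaneous game, intersect best replies.
R's best replies: W→D; X→A; Y→B; Z→D.
Player 2's best replies: A→W; B→Z; C→W; D→Z.
Only (D, Z) has each player best-responding; Nash payoffs (6, 8).
Sequential outcome (D, Z) coincides with the Nash profile (D, Z).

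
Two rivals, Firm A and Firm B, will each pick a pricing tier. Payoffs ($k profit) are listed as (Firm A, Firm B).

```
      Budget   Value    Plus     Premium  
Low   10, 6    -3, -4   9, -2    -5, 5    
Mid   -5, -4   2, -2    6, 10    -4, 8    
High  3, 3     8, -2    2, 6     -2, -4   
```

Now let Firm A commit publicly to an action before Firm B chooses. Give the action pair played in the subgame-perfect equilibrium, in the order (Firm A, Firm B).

Backward induction with Firm A moving first.
- Low: BR = Budget, leader payoff 10.
- Mid: BR = Plus, leader payoff 6.
- High: BR = Plus, leader payoff 2.
Firm A's induced payoffs are 10, 6, 2, so Firm A commits to Low. Subgame-perfect outcome: (Low, Budget) with payoffs (10, 6).

(Low, Budget)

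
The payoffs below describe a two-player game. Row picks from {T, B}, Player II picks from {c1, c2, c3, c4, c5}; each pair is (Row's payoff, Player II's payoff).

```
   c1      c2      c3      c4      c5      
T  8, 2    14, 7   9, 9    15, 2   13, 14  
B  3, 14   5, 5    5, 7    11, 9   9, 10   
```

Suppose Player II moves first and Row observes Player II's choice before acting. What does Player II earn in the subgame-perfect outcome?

Row best-responds to each possible Player II move:
- c1: BR = T, leader payoff 2.
- c2: BR = T, leader payoff 7.
- c3: BR = T, leader payoff 9.
- c4: BR = T, leader payoff 2.
- c5: BR = T, leader payoff 14.
Player II's induced payoffs are 2, 7, 9, 2, 14, so Player II commits to c5. Subgame-perfect outcome: (T, c5) with payoffs (13, 14).

14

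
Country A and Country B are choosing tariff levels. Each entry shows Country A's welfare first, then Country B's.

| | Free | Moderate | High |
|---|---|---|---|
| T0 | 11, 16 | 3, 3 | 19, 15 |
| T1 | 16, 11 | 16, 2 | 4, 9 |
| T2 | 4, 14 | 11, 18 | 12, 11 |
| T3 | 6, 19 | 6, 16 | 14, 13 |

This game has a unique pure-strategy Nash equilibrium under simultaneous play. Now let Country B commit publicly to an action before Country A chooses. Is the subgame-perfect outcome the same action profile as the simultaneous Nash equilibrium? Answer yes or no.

Solve by backward induction (Country B leads).
- Free: BR = T1, leader payoff 11.
- Moderate: BR = T1, leader payoff 2.
- High: BR = T0, leader payoff 15.
Country B's induced payoffs are 11, 2, 15, so Country B commits to High. Subgame-perfect outcome: (T0, High) with payoffs (19, 15).
Under simultaneous play:
Country A's best replies: Free→T1; Moderate→T1; High→T0.
Country B's best replies: T0→Free; T1→Free; T2→Moderate; T3→Free.
Only (T1, Free) has each player best-responding; Nash payoffs (16, 11).
Sequential outcome (T0, High) differs from the Nash profile (T1, Free).

no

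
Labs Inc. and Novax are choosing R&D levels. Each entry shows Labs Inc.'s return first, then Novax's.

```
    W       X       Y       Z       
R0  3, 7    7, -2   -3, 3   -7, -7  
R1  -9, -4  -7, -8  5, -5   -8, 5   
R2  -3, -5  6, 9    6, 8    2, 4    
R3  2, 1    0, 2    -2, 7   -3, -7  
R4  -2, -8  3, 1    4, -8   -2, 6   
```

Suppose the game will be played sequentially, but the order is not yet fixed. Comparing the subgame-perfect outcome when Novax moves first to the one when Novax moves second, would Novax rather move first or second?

If Labs Inc. leads: Novax's best replies are R0→W, R1→Z, R2→X, R3→Y, R4→Z; Labs Inc.'s induced payoffs 3, -8, 6, -2, -2; outcome (R2, X), payoffs (6, 9).
If Novax leads: Labs Inc.'s best replies are W→R0, X→R0, Y→R2, Z→R2; Novax's induced payoffs 7, -2, 8, 4; outcome (R2, Y), payoffs (6, 8).
Novax gets 8 moving first and 9 moving second, so Novax prefers to move second.

second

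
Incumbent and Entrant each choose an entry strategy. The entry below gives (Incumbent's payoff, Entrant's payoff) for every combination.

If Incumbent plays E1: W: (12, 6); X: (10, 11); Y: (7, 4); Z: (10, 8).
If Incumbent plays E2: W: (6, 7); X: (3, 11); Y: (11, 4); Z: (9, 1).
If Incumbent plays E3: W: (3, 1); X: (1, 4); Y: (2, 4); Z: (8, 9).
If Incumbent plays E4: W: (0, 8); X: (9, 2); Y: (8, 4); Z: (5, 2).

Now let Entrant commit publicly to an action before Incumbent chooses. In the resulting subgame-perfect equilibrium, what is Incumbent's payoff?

10

Incumbent best-responds to each possible Entrant move:
- W → Incumbent plays E1 (best of 12, 6, 3, 0); Entrant gets 6.
- X → Incumbent plays E1 (best of 10, 3, 1, 9); Entrant gets 11.
- Y → Incumbent plays E2 (best of 7, 11, 2, 8); Entrant gets 4.
- Z → Incumbent plays E1 (best of 10, 9, 8, 5); Entrant gets 8.
Among 6, 11, 4, 8, the best is 11 at X. Subgame-perfect outcome: (E1, X) with payoffs (10, 11).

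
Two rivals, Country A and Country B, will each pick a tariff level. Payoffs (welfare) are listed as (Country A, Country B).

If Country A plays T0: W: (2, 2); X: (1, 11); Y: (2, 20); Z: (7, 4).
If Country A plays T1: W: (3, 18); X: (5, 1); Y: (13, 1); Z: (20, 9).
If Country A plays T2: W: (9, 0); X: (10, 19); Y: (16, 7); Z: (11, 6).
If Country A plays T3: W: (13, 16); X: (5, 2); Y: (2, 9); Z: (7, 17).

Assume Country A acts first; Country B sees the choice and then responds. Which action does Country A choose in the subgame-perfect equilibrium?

Country B best-responds to each possible Country A move:
- T0 → Country B plays Y (best of 2, 11, 20, 4); Country A gets 2.
- T1 → Country B plays W (best of 18, 1, 1, 9); Country A gets 3.
- T2 → Country B plays X (best of 0, 19, 7, 6); Country A gets 10.
- T3 → Country B plays Z (best of 16, 2, 9, 17); Country A gets 7.
Among 2, 3, 10, 7, the best is 10 at T2. Subgame-perfect outcome: (T2, X) with payoffs (10, 19).

T2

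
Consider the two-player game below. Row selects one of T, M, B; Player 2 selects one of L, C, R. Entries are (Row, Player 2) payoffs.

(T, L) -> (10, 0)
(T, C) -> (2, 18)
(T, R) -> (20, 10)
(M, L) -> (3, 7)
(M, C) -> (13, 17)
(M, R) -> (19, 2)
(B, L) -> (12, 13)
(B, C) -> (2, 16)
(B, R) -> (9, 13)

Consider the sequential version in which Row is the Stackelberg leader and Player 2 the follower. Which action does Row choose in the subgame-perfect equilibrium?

Player 2 best-responds to each possible Row move:
- T: BR = C, leader payoff 2.
- M: BR = C, leader payoff 13.
- B: BR = C, leader payoff 2.
Among 2, 13, 2, the best is 13 at M. Subgame-perfect outcome: (M, C) with payoffs (13, 17).

M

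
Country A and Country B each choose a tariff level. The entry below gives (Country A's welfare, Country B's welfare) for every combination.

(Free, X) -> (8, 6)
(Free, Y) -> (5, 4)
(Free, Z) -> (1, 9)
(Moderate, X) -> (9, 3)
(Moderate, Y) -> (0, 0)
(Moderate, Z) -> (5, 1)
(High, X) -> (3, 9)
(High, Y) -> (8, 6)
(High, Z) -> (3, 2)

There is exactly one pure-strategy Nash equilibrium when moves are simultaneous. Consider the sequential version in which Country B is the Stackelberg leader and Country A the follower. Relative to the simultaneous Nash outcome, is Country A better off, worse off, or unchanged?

Solve by backward induction (Country B leads).
- X → Country A plays Moderate (best of 8, 9, 3); Country B gets 3.
- Y → Country A plays High (best of 5, 0, 8); Country B gets 6.
- Z → Country A plays Moderate (best of 1, 5, 3); Country B gets 1.
Among 3, 6, 1, the best is 6 at Y. Subgame-perfect outcome: (High, Y) with payoffs (8, 6).
Under simultaneous play:
Country A's best replies: X→Moderate; Y→High; Z→Moderate.
Country B's best replies: Free→Z; Moderate→X; High→X.
The unique mutual best reply is (Moderate, X), giving (9, 3).
Country A earns 8 sequentially versus 9 at the Nash outcome: worse off.

worse off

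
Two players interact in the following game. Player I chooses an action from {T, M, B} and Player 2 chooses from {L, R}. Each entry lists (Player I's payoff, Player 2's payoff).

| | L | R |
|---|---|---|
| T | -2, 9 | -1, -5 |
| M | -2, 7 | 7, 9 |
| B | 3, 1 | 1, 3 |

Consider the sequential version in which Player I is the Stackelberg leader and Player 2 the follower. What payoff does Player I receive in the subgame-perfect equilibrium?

Backward induction with Player I moving first.
- T: Player 2 compares 9, -5 and picks L; Player I would get -2.
- M: Player 2 compares 7, 9 and picks R; Player I would get 7.
- B: Player 2 compares 1, 3 and picks R; Player I would get 1.
Player I's induced payoffs are -2, 7, 1, so Player I commits to M. Subgame-perfect outcome: (M, R) with payoffs (7, 9).

7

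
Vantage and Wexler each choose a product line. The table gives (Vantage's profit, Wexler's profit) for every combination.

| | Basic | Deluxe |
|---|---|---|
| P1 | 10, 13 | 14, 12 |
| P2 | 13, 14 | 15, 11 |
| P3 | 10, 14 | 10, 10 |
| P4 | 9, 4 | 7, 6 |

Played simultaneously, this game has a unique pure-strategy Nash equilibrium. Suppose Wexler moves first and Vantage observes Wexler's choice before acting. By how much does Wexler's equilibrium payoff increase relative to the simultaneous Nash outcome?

0

Solve by backward induction (Wexler leads).
- Basic: Vantage compares 10, 13, 10, 9 and picks P2; Wexler would get 14.
- Deluxe: Vantage compares 14, 15, 10, 7 and picks P2; Wexler would get 11.
Among 14, 11, the best is 14 at Basic. Subgame-perfect outcome: (P2, Basic) with payoffs (13, 14).
For the simultaneous game, intersect best replies.
Vantage's best replies: Basic→P2; Deluxe→P2.
Wexler's best replies: P1→Basic; P2→Basic; P3→Basic; P4→Deluxe.
Only (P2, Basic) has each player best-responding; Nash payoffs (13, 14).
Wexler's commitment gain: 14 − 14 = 0.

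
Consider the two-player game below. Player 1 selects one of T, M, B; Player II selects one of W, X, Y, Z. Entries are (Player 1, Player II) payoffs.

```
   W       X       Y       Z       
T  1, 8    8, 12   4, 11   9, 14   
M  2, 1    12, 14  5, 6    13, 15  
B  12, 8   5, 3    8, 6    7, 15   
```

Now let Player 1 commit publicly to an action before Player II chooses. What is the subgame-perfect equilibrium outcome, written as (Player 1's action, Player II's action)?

(M, Z)

Backward induction with Player 1 moving first.
- T: Player II compares 8, 12, 11, 14 and picks Z; Player 1 would get 9.
- M: Player II compares 1, 14, 6, 15 and picks Z; Player 1 would get 13.
- B: Player II compares 8, 3, 6, 15 and picks Z; Player 1 would get 7.
Among 9, 13, 7, the best is 13 at M. Subgame-perfect outcome: (M, Z) with payoffs (13, 15).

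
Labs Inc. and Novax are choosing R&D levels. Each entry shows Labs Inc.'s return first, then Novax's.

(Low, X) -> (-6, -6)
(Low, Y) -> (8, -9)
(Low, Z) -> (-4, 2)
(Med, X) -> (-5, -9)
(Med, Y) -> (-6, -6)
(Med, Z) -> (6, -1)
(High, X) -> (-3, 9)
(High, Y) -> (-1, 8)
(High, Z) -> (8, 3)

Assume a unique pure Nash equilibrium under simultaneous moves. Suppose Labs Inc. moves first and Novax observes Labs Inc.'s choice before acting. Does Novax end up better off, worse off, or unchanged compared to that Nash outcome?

Work backward from Novax's decision.
- Low: Novax compares -6, -9, 2 and picks Z; Labs Inc. would get -4.
- Med: Novax compares -9, -6, -1 and picks Z; Labs Inc. would get 6.
- High: Novax compares 9, 8, 3 and picks X; Labs Inc. would get -3.
Among -4, 6, -3, the best is 6 at Med. Subgame-perfect outcome: (Med, Z) with payoffs (6, -1).
Now find the simultaneous Nash equilibrium.
Labs Inc.'s best replies: X→High; Y→Low; Z→High.
Novax's best replies: Low→Z; Med→Z; High→X.
The unique mutual best reply is (High, X), giving (-3, 9).
Novax earns -1 sequentially versus 9 at the Nash outcome: worse off.

worse off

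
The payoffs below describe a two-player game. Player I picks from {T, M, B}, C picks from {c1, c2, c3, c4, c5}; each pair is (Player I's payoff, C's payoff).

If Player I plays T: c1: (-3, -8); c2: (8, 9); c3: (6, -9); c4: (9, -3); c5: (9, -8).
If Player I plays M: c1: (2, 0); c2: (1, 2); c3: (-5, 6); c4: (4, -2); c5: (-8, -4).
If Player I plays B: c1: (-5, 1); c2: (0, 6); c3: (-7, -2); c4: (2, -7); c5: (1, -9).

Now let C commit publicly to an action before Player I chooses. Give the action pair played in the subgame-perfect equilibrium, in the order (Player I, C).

Backward induction with C moving first.
- c1: BR = M, leader payoff 0.
- c2: BR = T, leader payoff 9.
- c3: BR = T, leader payoff -9.
- c4: BR = T, leader payoff -3.
- c5: BR = T, leader payoff -8.
Maximizing over 0, 9, -9, -3, -8, C chooses c2. Subgame-perfect outcome: (T, c2) with payoffs (8, 9).

(T, c2)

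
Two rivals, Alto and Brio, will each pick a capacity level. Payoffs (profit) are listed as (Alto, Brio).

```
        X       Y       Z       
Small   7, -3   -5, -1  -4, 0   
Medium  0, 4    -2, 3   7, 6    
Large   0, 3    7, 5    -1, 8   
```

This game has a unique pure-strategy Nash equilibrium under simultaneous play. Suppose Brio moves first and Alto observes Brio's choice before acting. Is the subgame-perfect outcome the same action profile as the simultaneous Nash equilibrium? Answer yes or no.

Work backward from Alto's decision.
- X: BR = Small, leader payoff -3.
- Y: BR = Large, leader payoff 5.
- Z: BR = Medium, leader payoff 6.
Among -3, 5, 6, the best is 6 at Z. Subgame-perfect outcome: (Medium, Z) with payoffs (7, 6).
Now find the simultaneous Nash equilibrium.
Alto's best replies: X→Small; Y→Large; Z→Medium.
Brio's best replies: Small→Z; Medium→Z; Large→Z.
The unique mutual best reply is (Medium, Z), giving (7, 6).
Sequential outcome (Medium, Z) coincides with the Nash profile (Medium, Z).

yes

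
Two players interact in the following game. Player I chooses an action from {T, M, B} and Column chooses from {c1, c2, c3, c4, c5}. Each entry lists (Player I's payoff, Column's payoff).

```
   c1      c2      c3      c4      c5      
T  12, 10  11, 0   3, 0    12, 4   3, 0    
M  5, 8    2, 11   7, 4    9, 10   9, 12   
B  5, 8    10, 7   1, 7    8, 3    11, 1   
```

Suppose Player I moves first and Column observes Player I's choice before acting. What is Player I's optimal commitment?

Backward induction with Player I moving first.
- T: BR = c1, leader payoff 12.
- M: BR = c5, leader payoff 9.
- B: BR = c1, leader payoff 5.
Player I's induced payoffs are 12, 9, 5, so Player I commits to T. Subgame-perfect outcome: (T, c1) with payoffs (12, 10).

T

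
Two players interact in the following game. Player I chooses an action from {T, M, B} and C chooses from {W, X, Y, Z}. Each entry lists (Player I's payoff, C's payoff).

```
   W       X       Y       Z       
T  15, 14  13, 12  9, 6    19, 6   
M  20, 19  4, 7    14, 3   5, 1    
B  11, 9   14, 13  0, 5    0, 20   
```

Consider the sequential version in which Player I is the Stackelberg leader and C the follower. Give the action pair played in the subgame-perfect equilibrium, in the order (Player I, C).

Solve by backward induction (Player I leads).
- T: C compares 14, 12, 6, 6 and picks W; Player I would get 15.
- M: C compares 19, 7, 3, 1 and picks W; Player I would get 20.
- B: C compares 9, 13, 5, 20 and picks Z; Player I would get 0.
Among 15, 20, 0, the best is 20 at M. Subgame-perfect outcome: (M, W) with payoffs (20, 19).

(M, W)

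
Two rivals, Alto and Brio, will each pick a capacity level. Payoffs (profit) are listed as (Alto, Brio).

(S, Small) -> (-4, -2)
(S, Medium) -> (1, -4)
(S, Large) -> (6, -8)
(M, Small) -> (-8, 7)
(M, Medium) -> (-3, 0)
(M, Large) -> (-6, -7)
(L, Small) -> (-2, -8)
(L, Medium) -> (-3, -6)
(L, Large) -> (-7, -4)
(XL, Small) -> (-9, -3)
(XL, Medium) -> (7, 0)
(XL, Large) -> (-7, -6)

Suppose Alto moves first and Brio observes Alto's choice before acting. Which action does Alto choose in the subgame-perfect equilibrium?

Brio best-responds to each possible Alto move:
- S → Brio plays Small (best of -2, -4, -8); Alto gets -4.
- M → Brio plays Small (best of 7, 0, -7); Alto gets -8.
- L → Brio plays Large (best of -8, -6, -4); Alto gets -7.
- XL → Brio plays Medium (best of -3, 0, -6); Alto gets 7.
Alto's induced payoffs are -4, -8, -7, 7, so Alto commits to XL. Subgame-perfect outcome: (XL, Medium) with payoffs (7, 0).

XL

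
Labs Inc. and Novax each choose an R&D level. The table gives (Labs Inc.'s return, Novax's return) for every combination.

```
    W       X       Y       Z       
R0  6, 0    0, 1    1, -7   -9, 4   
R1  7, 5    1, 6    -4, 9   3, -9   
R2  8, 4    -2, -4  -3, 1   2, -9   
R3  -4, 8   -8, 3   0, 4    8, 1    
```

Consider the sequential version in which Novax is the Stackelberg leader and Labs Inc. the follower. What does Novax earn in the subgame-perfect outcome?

Labs Inc. best-responds to each possible Novax move:
- W: BR = R2, leader payoff 4.
- X: BR = R1, leader payoff 6.
- Y: BR = R0, leader payoff -7.
- Z: BR = R3, leader payoff 1.
Maximizing over 4, 6, -7, 1, Novax chooses X. Subgame-perfect outcome: (R1, X) with payoffs (1, 6).

6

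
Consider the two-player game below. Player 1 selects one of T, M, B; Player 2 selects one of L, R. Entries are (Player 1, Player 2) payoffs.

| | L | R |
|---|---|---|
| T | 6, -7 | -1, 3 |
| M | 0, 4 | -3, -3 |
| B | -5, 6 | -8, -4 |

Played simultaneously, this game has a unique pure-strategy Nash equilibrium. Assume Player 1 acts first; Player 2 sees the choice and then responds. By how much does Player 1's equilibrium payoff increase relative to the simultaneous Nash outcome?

Backward induction with Player 1 moving first.
- T → Player 2 plays R (best of -7, 3); Player 1 gets -1.
- M → Player 2 plays L (best of 4, -3); Player 1 gets 0.
- B → Player 2 plays L (best of 6, -4); Player 1 gets -5.
Maximizing over -1, 0, -5, Player 1 chooses M. Subgame-perfect outcome: (M, L) with payoffs (0, 4).
Under simultaneous play:
Player 1's best replies: L→T; R→T.
Player 2's best replies: T→R; M→L; B→L.
The unique mutual best reply is (T, R), giving (-1, 3).
Player 1's commitment gain: 0 − -1 = 1.

1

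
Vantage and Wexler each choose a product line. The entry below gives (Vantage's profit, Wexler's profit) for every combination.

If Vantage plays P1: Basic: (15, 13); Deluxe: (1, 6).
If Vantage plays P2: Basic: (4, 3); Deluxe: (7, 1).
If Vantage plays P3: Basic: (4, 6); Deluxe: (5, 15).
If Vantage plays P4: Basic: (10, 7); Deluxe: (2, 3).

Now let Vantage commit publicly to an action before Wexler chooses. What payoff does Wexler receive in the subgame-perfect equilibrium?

13

Work backward from Wexler's decision.
- P1: Wexler compares 13, 6 and picks Basic; Vantage would get 15.
- P2: Wexler compares 3, 1 and picks Basic; Vantage would get 4.
- P3: Wexler compares 6, 15 and picks Deluxe; Vantage would get 5.
- P4: Wexler compares 7, 3 and picks Basic; Vantage would get 10.
Maximizing over 15, 4, 5, 10, Vantage chooses P1. Subgame-perfect outcome: (P1, Basic) with payoffs (15, 13).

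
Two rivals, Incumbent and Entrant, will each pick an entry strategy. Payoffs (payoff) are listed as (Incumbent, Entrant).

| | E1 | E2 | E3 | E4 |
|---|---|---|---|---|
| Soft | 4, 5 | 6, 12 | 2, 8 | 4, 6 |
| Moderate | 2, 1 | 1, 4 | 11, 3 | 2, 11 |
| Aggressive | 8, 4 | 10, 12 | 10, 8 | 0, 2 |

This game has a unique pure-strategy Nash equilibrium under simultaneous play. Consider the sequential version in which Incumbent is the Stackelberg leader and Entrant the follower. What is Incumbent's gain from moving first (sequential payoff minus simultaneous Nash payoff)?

Work backward from Entrant's decision.
- Soft → Entrant plays E2 (best of 5, 12, 8, 6); Incumbent gets 6.
- Moderate → Entrant plays E4 (best of 1, 4, 3, 11); Incumbent gets 2.
- Aggressive → Entrant plays E2 (best of 4, 12, 8, 2); Incumbent gets 10.
Among 6, 2, 10, the best is 10 at Aggressive. Subgame-perfect outcome: (Aggressive, E2) with payoffs (10, 12).
Now find the simultaneous Nash equilibrium.
Incumbent's best replies: E1→Aggressive; E2→Aggressive; E3→Moderate; E4→Soft.
Entrant's best replies: Soft→E2; Moderate→E4; Aggressive→E2.
The unique mutual best reply is (Aggressive, E2), giving (10, 12).
Incumbent's commitment gain: 10 − 10 = 0.

0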